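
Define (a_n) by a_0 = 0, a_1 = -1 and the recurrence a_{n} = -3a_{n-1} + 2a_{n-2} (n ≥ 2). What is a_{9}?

-22363

The ordinary generating function has denominator 1 + 3q - 2q^2.
Iterating the recurrence: a_0,…,a_{9} = 0, -1, 3, -11, 39, -139, 495, -1763, 6279, -22363.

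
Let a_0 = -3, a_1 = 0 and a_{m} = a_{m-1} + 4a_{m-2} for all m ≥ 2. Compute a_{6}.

The ordinary generating function has denominator 1 - t - 4t^2.
Iterating the recurrence: a_0,…,a_{6} = -3, 0, -12, -12, -60, -108, -348.

-348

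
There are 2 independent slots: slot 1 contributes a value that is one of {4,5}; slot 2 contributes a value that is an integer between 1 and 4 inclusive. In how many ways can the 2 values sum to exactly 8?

2

The generating function for the choices is (q⁴ + q⁵)·(q + q² + q³ + q⁴); the count is [q⁸].
(q⁴ + q⁵) has coefficients 0,0,0,0,1,1 for degrees 0…5.
(q + q² + q³ + q⁴) has coefficients 0,1,1,1,1,0,0,0,0 for degrees 0…8.
[q⁸] = 1·1 + 1·1 = 2.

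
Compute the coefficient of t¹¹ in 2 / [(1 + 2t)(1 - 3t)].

Partial fractions give a closed form: a_n = (4/5)·(-2)^n + (6/5)·3^n.
At n = 11: a_11 = 210938.

210938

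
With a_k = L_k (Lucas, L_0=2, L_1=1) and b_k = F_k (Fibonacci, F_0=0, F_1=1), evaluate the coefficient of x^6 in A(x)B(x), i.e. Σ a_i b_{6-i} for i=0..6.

56

Write out a_i and b_{6-i} for i = 0,…,6 and sum the products.
Σ = 2·8 + 1·5 + 3·3 + 4·2 + 7·1 + 11·1 + 18·0 = 56.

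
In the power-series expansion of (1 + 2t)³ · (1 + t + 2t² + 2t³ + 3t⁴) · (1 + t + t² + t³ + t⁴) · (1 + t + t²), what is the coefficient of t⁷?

592

(1 + 2t)³ has coefficients 1,6,12,8 for degrees 0…3.
(1 + t + 2t² + 2t³ + 3t⁴) has coefficients 1,1,2,2,3,0,0,0 for degrees 0…7.
Multiplying by (1 + t + t² + t³ + t⁴) gives running coefficients 1,2,4,6,9,8,7,5 for degrees 0…7.
Finally multiplying by (1 + t + t²), the product of all factors after the first has coefficients 1,3,7,12,19,23,24,20 for degrees 0…7.
[t⁷] = 1·20 + 6·24 + 12·23 + 8·19 = 592.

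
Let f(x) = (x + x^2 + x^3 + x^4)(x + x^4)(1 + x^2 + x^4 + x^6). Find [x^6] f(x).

(x + x^2 + x^3 + x^4) has coefficients 0,1,1,1,1 for degrees 0…4.
(x + x^4) has coefficients 0,1,0,0,1,0,0 for degrees 0…6.
Finally multiplying by (1 + x^2 + x^4 + x^6), the product of all factors after the first has coefficients 0,1,0,1,1,1,1 for degrees 0…6.
[x^6] = 1·1 + 1·1 + 1·1 + 1·0 = 3.

3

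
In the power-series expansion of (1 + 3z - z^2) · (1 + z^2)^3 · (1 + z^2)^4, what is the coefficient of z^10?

-14

(1 + 3z - z^2) has coefficients 1,3,-1 for degrees 0…2.
(1 + z^2)^3 has coefficients 1,0,3,0,3,0,1,0,0,0,0 for degrees 0…10.
Finally multiplying by (1 + z^2)^4, the product of all factors after the first has coefficients 1,0,7,0,21,0,35,0,35,0,21 for degrees 0…10.
[z^10] = 1·21 + 3·0 − 1·35 = -14.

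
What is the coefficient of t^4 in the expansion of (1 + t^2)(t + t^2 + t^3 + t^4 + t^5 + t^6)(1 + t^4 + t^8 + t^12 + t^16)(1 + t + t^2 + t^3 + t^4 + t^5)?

(1 + t^2) has coefficients 1,0,1 for degrees 0…2.
(t + t^2 + t^3 + t^4 + t^5 + t^6) has coefficients 0,1,1,1,1 for degrees 0…4.
Multiplying by (1 + t^4 + t^8 + t^12 + t^16) gives running coefficients 0,1,1,1,1 for degrees 0…4.
Finally multiplying by (1 + t + t^2 + t^3 + t^4 + t^5), the product of all factors after the first has coefficients 0,1,2,3,4 for degrees 0…4.
[t^4] = 1·4 + 1·2 = 6.

6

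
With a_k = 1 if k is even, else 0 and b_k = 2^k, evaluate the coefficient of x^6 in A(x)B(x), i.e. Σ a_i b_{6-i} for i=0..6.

Write out a_i and b_{6-i} for i = 0,…,6 and sum the products.
Σ = 1·64 + 0·32 + 1·16 + 0·8 + 1·4 + 0·2 + 1·1 = 85.

85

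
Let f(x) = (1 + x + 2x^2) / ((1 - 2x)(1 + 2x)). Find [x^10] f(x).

1536

The denominator gives the recurrence a_n = 4a_(n−2) for n ≥ 3; the numerator fixes a_0 = 1, a_1 = 1, a_2 = 6.
Iterating: 1, 1, 6, 4, 24, 16, 96, 64, 384, 256, 1536, so a_10 = 1536.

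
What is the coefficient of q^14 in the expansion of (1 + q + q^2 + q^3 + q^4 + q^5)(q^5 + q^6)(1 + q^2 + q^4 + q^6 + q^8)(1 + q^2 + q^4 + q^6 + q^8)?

(1 + q + q^2 + q^3 + q^4 + q^5) has coefficients 1,1,1,1,1,1 for degrees 0…5.
(q^5 + q^6) has coefficients 0,0,0,0,0,1,1,0,0,0,0,0,0,0,0 for degrees 0…14.
Multiplying by (1 + q^2 + q^4 + q^6 + q^8) gives running coefficients 0,0,0,0,0,1,1,1,1,1,1,1,1,1,1 for degrees 0…14.
Finally multiplying by (1 + q^2 + q^4 + q^6 + q^8), the product of all factors after the first has coefficients 0,0,0,0,0,1,1,2,2,3,3,4,4,5,5 for degrees 0…14.
[q^14] = 1·5 + 1·5 + 1·4 + 1·4 + 1·3 + 1·3 = 24.

24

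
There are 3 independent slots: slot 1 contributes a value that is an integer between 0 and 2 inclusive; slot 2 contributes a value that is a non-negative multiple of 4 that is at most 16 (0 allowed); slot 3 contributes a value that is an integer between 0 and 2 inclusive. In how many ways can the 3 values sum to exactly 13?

2

The generating function for the choices is (1 + t + t^2)·(1 + t^4 + t^8 + t^12 + t^16)·(1 + t + t^2); the count is [t^13].
(1 + t + t^2) has coefficients 1,1,1 for degrees 0…2.
(1 + t^4 + t^8 + t^12 + t^16) has coefficients 1,0,0,0,1,0,0,0,1,0,0,0,1,0 for degrees 0…13.
Finally multiplying by (1 + t + t^2), the product of all factors after the first has coefficients 1,1,1,0,1,1,1,0,1,1,1,0,1,1 for degrees 0…13.
[t^13] = 1·1 + 1·1 + 1·0 = 2.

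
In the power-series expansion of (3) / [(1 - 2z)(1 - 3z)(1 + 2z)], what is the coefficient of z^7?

11349

Partial fractions give a closed form: a_n = (-3)·2^n + (27/5)·3^n + (3/5)·(-2)^n.
At n = 7: a_7 = 11349.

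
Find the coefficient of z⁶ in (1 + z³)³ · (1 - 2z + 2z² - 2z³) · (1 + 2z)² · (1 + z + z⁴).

-19

(1 + z³)³ has coefficients 1,0,0,3,0,0,3 for degrees 0…6.
(1 - 2z + 2z² - 2z³) has coefficients 1,-2,2,-2,0,0,0 for degrees 0…6.
Multiplying by (1 + 2z)² gives running coefficients 1,2,-2,-2,0,-8,0 for degrees 0…6.
Finally multiplying by (1 + z + z⁴), the product of all factors after the first has coefficients 1,3,0,-4,-1,-6,-10 for degrees 0…6.
[z⁶] = 1·(-10) + 3·(-4) + 3·1 = -19.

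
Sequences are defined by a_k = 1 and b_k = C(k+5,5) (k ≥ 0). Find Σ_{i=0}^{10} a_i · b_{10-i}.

Write out a_i and b_{10-i} for i = 0,…,10 and sum the products.
Σ = 1·3003 + 1·2002 + 1·1287 + 1·792 + 1·462 + 1·252 + 1·126 + 1·56 + 1·21 + 1·6 + 1·1 = 8008.

8008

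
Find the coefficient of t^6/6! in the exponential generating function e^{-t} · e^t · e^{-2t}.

64

The EGF product rule gives c_6 = Σ_{k_1+k_2+k_3=6} C(6; k_1,k_2,k_3) · ∏ g_i(k_i), where e^{-t} gives (-1)^k; e^t gives (1)^k; e^{-2t} gives (-2)^k.
g_1(k) for k = 0…6: 1, -1, 1, -1, 1, -1, 1.
g_2(k) for k = 0…6: 1, 1, 1, 1, 1, 1, 1.
g_3(k) for k = 0…6: 1, -2, 4, -8, 16, -32, 64.
First combine the last two factors: h(k) = Σ_j C(k,j)·g_2(j)·g_3(k−j) for k = 0…6: 1, -1, 1, -1, 1, -1, 1.
c_6 = Σ_k C(6,k)·g_1(k)·h(6−k) = 1·1·1 + 6·(-1)·(-1) + 15·1·1 + 20·(-1)·(-1) + 15·1·1 + 6·(-1)·(-1) + 1·1·1 = 1 + 6 + 15 + 20 + 15 + 6 + 1 = 64.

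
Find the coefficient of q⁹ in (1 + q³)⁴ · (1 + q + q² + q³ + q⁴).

10

(1 + q³)⁴ has coefficients 1,0,0,4,0,0,6,0,0,4 for degrees 0…9.
(1 + q + q² + q³ + q⁴) has coefficients 1,1,1,1,1,0,0,0,0,0 for degrees 0…9.
[q⁹] = 1·0 + 4·0 + 6·1 + 4·1 = 10.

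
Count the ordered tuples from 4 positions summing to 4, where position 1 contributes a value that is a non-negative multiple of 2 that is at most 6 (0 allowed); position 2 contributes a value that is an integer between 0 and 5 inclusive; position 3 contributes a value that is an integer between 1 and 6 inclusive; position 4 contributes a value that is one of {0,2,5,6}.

The generating function for the choices is (1 + q² + q⁴ + q⁶)·(1 + q + q² + q³ + q⁴ + q⁵)·(q + q² + q³ + q⁴ + q⁵ + q⁶)·(1 + q² + q⁵ + q⁶); the count is [q⁴].
(1 + q² + q⁴ + q⁶) has coefficients 1,0,1,0,1 for degrees 0…4.
(1 + q + q² + q³ + q⁴ + q⁵) has coefficients 1,1,1,1,1 for degrees 0…4.
Multiplying by (q + q² + q³ + q⁴ + q⁵ + q⁶) gives running coefficients 0,1,2,3,4 for degrees 0…4.
Finally multiplying by (1 + q² + q⁵ + q⁶), the product of all factors after the first has coefficients 0,1,2,4,6 for degrees 0…4.
[q⁴] = 1·6 + 1·2 + 1·0 = 8.

8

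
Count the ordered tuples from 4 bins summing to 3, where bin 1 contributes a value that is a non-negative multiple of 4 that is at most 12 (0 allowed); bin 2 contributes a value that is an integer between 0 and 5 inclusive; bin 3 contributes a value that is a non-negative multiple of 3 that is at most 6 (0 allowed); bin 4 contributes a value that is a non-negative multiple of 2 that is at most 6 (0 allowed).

The generating function for the choices is (1 + y⁴ + y⁸ + y¹²)·(1 + y + y² + y³ + y⁴ + y⁵)·(1 + y³ + y⁶)·(1 + y² + y⁴ + y⁶); the count is [y³].
(1 + y⁴ + y⁸ + y¹²) has coefficients 1,0,0,0 for degrees 0…3.
(1 + y + y² + y³ + y⁴ + y⁵) has coefficients 1,1,1,1 for degrees 0…3.
Multiplying by (1 + y³ + y⁶) gives running coefficients 1,1,1,2 for degrees 0…3.
Finally multiplying by (1 + y² + y⁴ + y⁶), the product of all factors after the first has coefficients 1,1,2,3 for degrees 0…3.
[y³] = 1·3 = 3.

3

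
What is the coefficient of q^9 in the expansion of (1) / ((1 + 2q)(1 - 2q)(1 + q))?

-341

Partial fractions give a closed form: a_n = (1)·(-2)^n + (1/3)·2^n + (-1/3)·(-1)^n.
At n = 9: a_9 = -341.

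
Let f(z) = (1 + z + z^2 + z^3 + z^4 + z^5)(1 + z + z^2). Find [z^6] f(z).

2

(1 + z + z^2 + z^3 + z^4 + z^5) has coefficients 1,1,1,1,1,1 for degrees 0…5.
(1 + z + z^2) has coefficients 1,1,1,0,0,0,0 for degrees 0…6.
[z^6] = 1·0 + 1·0 + 1·0 + 1·0 + 1·1 + 1·1 = 2.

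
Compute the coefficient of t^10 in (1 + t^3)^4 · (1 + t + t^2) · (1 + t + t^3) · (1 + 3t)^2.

254

(1 + t^3)^4 has coefficients 1,0,0,4,0,0,6,0,0,4,0 for degrees 0…10.
(1 + t + t^2) has coefficients 1,1,1,0,0,0,0,0,0,0,0 for degrees 0…10.
Multiplying by (1 + t + t^3) gives running coefficients 1,2,2,2,1,1,0,0,0,0,0 for degrees 0…10.
Finally multiplying by (1 + 3t)^2, the product of all factors after the first has coefficients 1,8,23,32,31,25,15,9,0,0,0 for degrees 0…10.
[t^10] = 1·0 + 4·9 + 6·31 + 4·8 = 254.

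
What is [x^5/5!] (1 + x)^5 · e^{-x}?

-56

The EGF product rule gives c_5 = Σ_{k_1+k_2=5} C(5; k_1,k_2) · ∏ g_i(k_i), where (1+x)^5 gives the falling factorial (5)_k; e^{-x} gives (-1)^k.
g_1(k) for k = 0…5: 1, 5, 20, 60, 120, 120.
g_2(k) for k = 0…5: 1, -1, 1, -1, 1, -1.
c_5 = Σ_k C(5,k)·g_1(k)·g_2(5−k) = 1·1·(-1) + 5·5·1 + 10·20·(-1) + 10·60·1 + 5·120·(-1) + 1·120·1 = −1 + 25 − 200 + 600 − 600 + 120 = -56.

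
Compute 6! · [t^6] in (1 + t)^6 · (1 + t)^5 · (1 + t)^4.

3603600

The EGF product rule gives c_6 = Σ_{k_1+k_2+k_3=6} C(6; k_1,k_2,k_3) · ∏ g_i(k_i), where (1+t)^6 gives the falling factorial (6)_k; (1+t)^5 gives the falling factorial (5)_k; (1+t)^4 gives the falling factorial (4)_k.
g_1(k) for k = 0…6: 1, 6, 30, 120, 360, 720, 720.
g_2(k) for k = 0…6: 1, 5, 20, 60, 120, 120, 0.
g_3(k) for k = 0…6: 1, 4, 12, 24, 24, 0, 0.
First combine the last two factors: h(k) = Σ_j C(k,j)·g_2(j)·g_3(k−j) for k = 0…6: 1, 9, 72, 504, 3024, 15120, 60480.
c_6 = Σ_k C(6,k)·g_1(k)·h(6−k) = 1·1·60480 + 6·6·15120 + 15·30·3024 + 20·120·504 + 15·360·72 + 6·720·9 + 1·720·1 = 60480 + 544320 + 1360800 + 1209600 + 388800 + 38880 + 720 = 3603600.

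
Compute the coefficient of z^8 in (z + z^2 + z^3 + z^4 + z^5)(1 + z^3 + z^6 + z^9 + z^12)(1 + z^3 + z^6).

5

(z + z^2 + z^3 + z^4 + z^5) has coefficients 0,1,1,1,1,1 for degrees 0…5.
(1 + z^3 + z^6 + z^9 + z^12) has coefficients 1,0,0,1,0,0,1,0,0 for degrees 0…8.
Finally multiplying by (1 + z^3 + z^6), the product of all factors after the first has coefficients 1,0,0,2,0,0,3,0,0 for degrees 0…8.
[z^8] = 1·0 + 1·3 + 1·0 + 1·0 + 1·2 = 5.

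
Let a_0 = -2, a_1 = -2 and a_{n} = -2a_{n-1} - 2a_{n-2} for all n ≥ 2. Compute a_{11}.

The ordinary generating function has denominator 1 + 2x + 2x^2.
Iterating the recurrence: a_0,…,a_{11} = -2, -2, 8, -12, 8, 8, -32, 48, -32, -32, 128, -192.

-192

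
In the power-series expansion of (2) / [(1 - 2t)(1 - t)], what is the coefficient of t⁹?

2046

Partial fractions give a closed form: a_n = (4)·2^n + (-2)·1^n.
At n = 9: a_9 = 2046.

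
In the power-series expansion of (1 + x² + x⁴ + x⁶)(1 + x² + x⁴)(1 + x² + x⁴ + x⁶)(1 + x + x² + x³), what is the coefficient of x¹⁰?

(1 + x² + x⁴ + x⁶) has coefficients 1,0,1,0,1,0,1 for degrees 0…6.
(1 + x² + x⁴) has coefficients 1,0,1,0,1,0,0,0,0,0,0 for degrees 0…10.
Multiplying by (1 + x² + x⁴ + x⁶) gives running coefficients 1,0,2,0,3,0,3,0,2,0,1 for degrees 0…10.
Finally multiplying by (1 + x + x² + x³), the product of all factors after the first has coefficients 1,1,3,3,5,5,6,6,5,5,3 for degrees 0…10.
[x¹⁰] = 1·3 + 1·5 + 1·6 + 1·5 = 19.

19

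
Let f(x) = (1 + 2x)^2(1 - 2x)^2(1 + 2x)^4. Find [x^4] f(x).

(1 + 2x)^2 has coefficients 1,4,4 for degrees 0…2.
(1 - 2x)^2 has coefficients 1,-4,4,0,0 for degrees 0…4.
Finally multiplying by (1 + 2x)^4, the product of all factors after the first has coefficients 1,4,-4,-32,-16 for degrees 0…4.
[x^4] = 1·(-16) + 4·(-32) + 4·(-4) = -160.

-160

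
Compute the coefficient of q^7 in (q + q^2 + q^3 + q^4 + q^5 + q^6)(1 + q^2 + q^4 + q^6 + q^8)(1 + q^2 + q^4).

8

(q + q^2 + q^3 + q^4 + q^5 + q^6) has coefficients 0,1,1,1,1,1,1 for degrees 0…6.
(1 + q^2 + q^4 + q^6 + q^8) has coefficients 1,0,1,0,1,0,1,0 for degrees 0…7.
Finally multiplying by (1 + q^2 + q^4), the product of all factors after the first has coefficients 1,0,2,0,3,0,3,0 for degrees 0…7.
[q^7] = 1·3 + 1·0 + 1·3 + 1·0 + 1·2 + 1·0 = 8.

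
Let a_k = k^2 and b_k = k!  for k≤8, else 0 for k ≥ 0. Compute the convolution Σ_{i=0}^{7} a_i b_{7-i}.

The convolution is the x^7 coefficient of A(x)B(x).
Σ = 0·5040 + 1·720 + 4·120 + 9·24 + 16·6 + 25·2 + 36·1 + 49·1 = 1647.

1647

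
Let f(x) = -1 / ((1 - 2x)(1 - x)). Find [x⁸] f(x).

-511

The denominator gives the recurrence a_n = 3a_(n−1) − 2a_(n−2) for n ≥ 2; the numerator fixes a_0 = -1, a_1 = -3.
Iterating: -1, -3, -7, -15, -31, -63, -127, -255, -511, so a_8 = -511.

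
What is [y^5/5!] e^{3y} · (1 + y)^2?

The EGF product rule gives c_5 = Σ_{k_1+k_2=5} C(5; k_1,k_2) · ∏ g_i(k_i), where e^{3y} gives (3)^k; (1+y)^2 gives the falling factorial (2)_k.
g_1(k) for k = 0…5: 1, 3, 9, 27, 81, 243.
g_2(k) for k = 0…5: 1, 2, 2, 0, 0, 0.
c_5 = Σ_k C(5,k)·g_1(k)·g_2(5−k) = 10·27·2 + 5·81·2 + 1·243·1 = 540 + 810 + 243 = 1593.

1593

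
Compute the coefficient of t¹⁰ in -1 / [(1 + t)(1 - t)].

Partial fractions give a closed form: a_n = (-1/2)·(-1)^n + (-1/2)·1^n.
At n = 10: a_10 = -1.

-1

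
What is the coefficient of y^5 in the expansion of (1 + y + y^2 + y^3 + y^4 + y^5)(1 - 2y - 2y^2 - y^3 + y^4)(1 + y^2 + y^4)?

-8

(1 + y + y^2 + y^3 + y^4 + y^5) has coefficients 1,1,1,1,1,1 for degrees 0…5.
(1 - 2y - 2y^2 - y^3 + y^4) has coefficients 1,-2,-2,-1,1,0 for degrees 0…5.
Finally multiplying by (1 + y^2 + y^4), the product of all factors after the first has coefficients 1,-2,-1,-3,0,-3 for degrees 0…5.
[y^5] = 1·(-3) + 1·0 + 1·(-3) + 1·(-1) + 1·(-2) + 1·1 = -8.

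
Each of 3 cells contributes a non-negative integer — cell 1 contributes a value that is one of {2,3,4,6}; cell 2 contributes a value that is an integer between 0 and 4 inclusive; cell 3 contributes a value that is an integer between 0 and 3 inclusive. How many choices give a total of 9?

The generating function for the choices is (t² + t³ + t⁴ + t⁶)·(1 + t + t² + t³ + t⁴)·(1 + t + t² + t³); the count is [t⁹].
(t² + t³ + t⁴ + t⁶) has coefficients 0,0,1,1,1,0,1 for degrees 0…6.
(1 + t + t² + t³ + t⁴) has coefficients 1,1,1,1,1,0,0,0,0,0 for degrees 0…9.
Finally multiplying by (1 + t + t² + t³), the product of all factors after the first has coefficients 1,2,3,4,4,3,2,1,0,0 for degrees 0…9.
[t⁹] = 1·1 + 1·2 + 1·3 + 1·4 = 10.

10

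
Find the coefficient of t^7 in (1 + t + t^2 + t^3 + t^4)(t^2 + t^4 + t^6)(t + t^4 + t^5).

(1 + t + t^2 + t^3 + t^4) has coefficients 1,1,1,1,1 for degrees 0…4.
(t^2 + t^4 + t^6) has coefficients 0,0,1,0,1,0,1,0 for degrees 0…7.
Finally multiplying by (t + t^4 + t^5), the product of all factors after the first has coefficients 0,0,0,1,0,1,1,2 for degrees 0…7.
[t^7] = 1·2 + 1·1 + 1·1 + 1·0 + 1·1 = 5.

5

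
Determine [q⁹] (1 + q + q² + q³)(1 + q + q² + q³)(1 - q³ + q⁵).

2

(1 + q + q² + q³) has coefficients 1,1,1,1 for degrees 0…3.
(1 + q + q² + q³) has coefficients 1,1,1,1,0,0,0,0,0,0 for degrees 0…9.
Finally multiplying by (1 - q³ + q⁵), the product of all factors after the first has coefficients 1,1,1,0,-1,0,0,1,1,0 for degrees 0…9.
[q⁹] = 1·0 + 1·1 + 1·1 + 1·0 = 2.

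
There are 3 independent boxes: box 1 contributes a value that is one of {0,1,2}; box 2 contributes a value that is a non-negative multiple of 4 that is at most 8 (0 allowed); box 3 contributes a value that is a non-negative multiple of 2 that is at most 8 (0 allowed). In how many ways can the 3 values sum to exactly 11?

2

The generating function for the choices is (1 + t + t^2)·(1 + t^4 + t^8)·(1 + t^2 + t^4 + t^6 + t^8); the count is [t^11].
(1 + t + t^2) has coefficients 1,1,1 for degrees 0…2.
(1 + t^4 + t^8) has coefficients 1,0,0,0,1,0,0,0,1,0,0,0 for degrees 0…11.
Finally multiplying by (1 + t^2 + t^4 + t^6 + t^8), the product of all factors after the first has coefficients 1,0,1,0,2,0,2,0,3,0,2,0 for degrees 0…11.
[t^11] = 1·0 + 1·2 + 1·0 = 2.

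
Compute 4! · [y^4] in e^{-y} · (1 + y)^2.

The EGF product rule gives c_4 = Σ_{k_1+k_2=4} C(4; k_1,k_2) · ∏ g_i(k_i), where e^{-y} gives (-1)^k; (1+y)^2 gives the falling factorial (2)_k.
g_1(k) for k = 0…4: 1, -1, 1, -1, 1.
g_2(k) for k = 0…4: 1, 2, 2, 0, 0.
c_4 = Σ_k C(4,k)·g_1(k)·g_2(4−k) = 6·1·2 + 4·(-1)·2 + 1·1·1 = 12 − 8 + 1 = 5.

5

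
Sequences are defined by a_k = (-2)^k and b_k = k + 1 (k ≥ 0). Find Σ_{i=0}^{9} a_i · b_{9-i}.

-224

This is [x^9] in the product of the two ordinary generating functions.
Σ = 1·10 − 2·9 + 4·8 − 8·7 + 16·6 − 32·5 + 64·4 − 128·3 + 256·2 − 512·1 = -224.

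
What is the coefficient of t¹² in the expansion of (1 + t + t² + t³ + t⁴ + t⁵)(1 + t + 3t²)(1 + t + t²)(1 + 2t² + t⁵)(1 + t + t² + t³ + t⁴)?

150

(1 + t + t² + t³ + t⁴ + t⁵) has coefficients 1,1,1,1,1,1 for degrees 0…5.
(1 + t + 3t²) has coefficients 1,1,3,0,0,0,0,0,0,0,0,0,0 for degrees 0…12.
Multiplying by (1 + t + t²) gives running coefficients 1,2,5,4,3,0,0,0,0,0,0,0,0 for degrees 0…12.
Multiplying by (1 + 2t² + t⁵) gives running coefficients 1,2,7,8,13,9,8,5,4,3,0,0,0 for degrees 0…12.
Finally multiplying by (1 + t + t² + t³ + t⁴), the product of all factors after the first has coefficients 1,3,10,18,31,39,45,43,39,29,20,12,7 for degrees 0…12.
[t¹²] = 1·7 + 1·12 + 1·20 + 1·29 + 1·39 + 1·43 = 150.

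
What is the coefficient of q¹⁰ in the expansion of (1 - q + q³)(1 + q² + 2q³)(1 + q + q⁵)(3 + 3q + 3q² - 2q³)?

-3

(1 - q + q³) has coefficients 1,-1,0,1 for degrees 0…3.
(1 + q² + 2q³) has coefficients 1,0,1,2,0,0,0,0,0,0,0 for degrees 0…10.
Multiplying by (1 + q + q⁵) gives running coefficients 1,1,1,3,2,1,0,1,2,0,0 for degrees 0…10.
Finally multiplying by (3 + 3q + 3q² - 2q³), the product of all factors after the first has coefficients 3,6,9,13,16,16,3,2,7,9,4 for degrees 0…10.
[q¹⁰] = 1·4 − 1·9 + 1·2 = -3.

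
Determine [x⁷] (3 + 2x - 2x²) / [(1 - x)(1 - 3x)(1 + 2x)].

Partial fractions give a closed form: a_n = (-1/2)·1^n + (31/10)·3^n + (2/5)·(-2)^n.
At n = 7: a_7 = 6728.

6728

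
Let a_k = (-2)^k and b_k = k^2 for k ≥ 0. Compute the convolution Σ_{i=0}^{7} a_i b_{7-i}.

29

The convolution is the t^7 coefficient of A(t)B(t).
Σ = 1·49 − 2·36 + 4·25 − 8·16 + 16·9 − 32·4 + 64·1 − 128·0 = 29.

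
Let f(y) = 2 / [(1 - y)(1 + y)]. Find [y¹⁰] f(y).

The denominator gives the recurrence a_n = a_(n−2) for n ≥ 2; the numerator fixes a_0 = 2, a_1 = 0.
Iterating: 2, 0, 2, 0, 2, 0, 2, 0, 2, 0, 2, so a_10 = 2.

2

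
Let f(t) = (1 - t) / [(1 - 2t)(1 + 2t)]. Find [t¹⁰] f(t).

1024

Partial fractions give a closed form: a_n = (1/4)·2^n + (3/4)·(-2)^n.
At n = 10: a_10 = 1024.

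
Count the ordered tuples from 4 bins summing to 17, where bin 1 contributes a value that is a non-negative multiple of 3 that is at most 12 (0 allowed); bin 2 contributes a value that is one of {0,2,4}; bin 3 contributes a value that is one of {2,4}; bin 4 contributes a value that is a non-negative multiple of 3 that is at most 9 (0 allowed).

7

The generating function for the choices is (1 + q³ + q⁶ + q⁹ + q¹²)·(1 + q² + q⁴)·(q² + q⁴)·(1 + q³ + q⁶ + q⁹); the count is [q¹⁷].
(1 + q³ + q⁶ + q⁹ + q¹²) has coefficients 1,0,0,1,0,0,1,0,0,1,0,0,1 for degrees 0…12.
(1 + q² + q⁴) has coefficients 1,0,1,0,1,0,0,0,0,0,0,0,0,0,0,0,0,0 for degrees 0…17.
Multiplying by (q² + q⁴) gives running coefficients 0,0,1,0,2,0,2,0,1,0,0,0,0,0,0,0,0,0 for degrees 0…17.
Finally multiplying by (1 + q³ + q⁶ + q⁹), the product of all factors after the first has coefficients 0,0,1,0,2,1,2,2,2,2,2,2,2,2,1,2,0,1 for degrees 0…17.
[q¹⁷] = 1·1 + 1·1 + 1·2 + 1·2 + 1·1 = 7.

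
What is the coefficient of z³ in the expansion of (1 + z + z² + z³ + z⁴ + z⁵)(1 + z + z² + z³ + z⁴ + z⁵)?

4

(1 + z + z² + z³ + z⁴ + z⁵) has coefficients 1,1,1,1 for degrees 0…3.
(1 + z + z² + z³ + z⁴ + z⁵) has coefficients 1,1,1,1 for degrees 0…3.
[z³] = 1·1 + 1·1 + 1·1 + 1·1 = 4.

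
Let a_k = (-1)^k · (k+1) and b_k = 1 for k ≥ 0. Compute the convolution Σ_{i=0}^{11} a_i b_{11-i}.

-6

Write out a_i and b_{11-i} for i = 0,…,11 and sum the products.
Σ = 1·1 − 2·1 + 3·1 − 4·1 + 5·1 − 6·1 + 7·1 − 8·1 + 9·1 − 10·1 + 11·1 − 12·1 = -6.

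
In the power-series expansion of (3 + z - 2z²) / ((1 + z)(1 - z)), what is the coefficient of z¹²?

The denominator gives the recurrence a_n = a_(n−2) for n ≥ 3; the numerator fixes a_0 = 3, a_1 = 1, a_2 = 1.
Iterating: 3, 1, 1, 1, 1, 1, 1, 1, 1, 1, 1, 1, 1, so a_12 = 1.

1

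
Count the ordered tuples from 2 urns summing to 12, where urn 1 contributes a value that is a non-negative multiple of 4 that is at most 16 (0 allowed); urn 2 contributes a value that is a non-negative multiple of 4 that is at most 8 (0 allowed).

3

The generating function for the choices is (1 + q^4 + q^8 + q^12 + q^16)·(1 + q^4 + q^8); the count is [q^12].
(1 + q^4 + q^8 + q^12 + q^16) has coefficients 1,0,0,0,1,0,0,0,1,0,0,0,1 for degrees 0…12.
(1 + q^4 + q^8) has coefficients 1,0,0,0,1,0,0,0,1,0,0,0,0 for degrees 0…12.
[q^12] = 1·0 + 1·1 + 1·1 + 1·1 = 3.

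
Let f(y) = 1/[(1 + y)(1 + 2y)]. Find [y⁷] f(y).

The denominator gives the recurrence a_n = −3a_(n−1) − 2a_(n−2) for n ≥ 2; the numerator fixes a_0 = 1, a_1 = -3.
Iterating: 1, -3, 7, -15, 31, -63, 127, -255, so a_7 = -255.

-255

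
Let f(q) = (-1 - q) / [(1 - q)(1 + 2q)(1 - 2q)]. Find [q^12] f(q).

The denominator gives the recurrence a_n = a_(n−1) + 4a_(n−2) − 4a_(n−3) for n ≥ 3; the numerator fixes a_0 = -1, a_1 = -2, a_2 = -6.
Iterating: -1, -2, -6, -10, -26, -42, -106, -170, -426, -682, -1706, -2730, -6826, so a_12 = -6826.

-6826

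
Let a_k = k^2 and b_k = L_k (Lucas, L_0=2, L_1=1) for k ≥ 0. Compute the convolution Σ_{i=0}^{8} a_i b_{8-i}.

Write out a_i and b_{8-i} for i = 0,…,8 and sum the products.
Σ = 0·47 + 1·29 + 4·18 + 9·11 + 16·7 + 25·4 + 36·3 + 49·1 + 64·2 = 697.

697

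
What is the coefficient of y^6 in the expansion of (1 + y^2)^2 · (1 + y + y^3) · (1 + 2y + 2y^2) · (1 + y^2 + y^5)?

(1 + y^2)^2 has coefficients 1,0,2,0,1 for degrees 0…4.
(1 + y + y^3) has coefficients 1,1,0,1,0,0,0 for degrees 0…6.
Multiplying by (1 + 2y + 2y^2) gives running coefficients 1,3,4,3,2,2,0 for degrees 0…6.
Finally multiplying by (1 + y^2 + y^5), the product of all factors after the first has coefficients 1,3,5,6,6,6,5 for degrees 0…6.
[y^6] = 1·5 + 2·6 + 1·5 = 22.

22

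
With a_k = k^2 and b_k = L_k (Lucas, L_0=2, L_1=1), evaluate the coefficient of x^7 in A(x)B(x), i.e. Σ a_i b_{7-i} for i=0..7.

398

This is [x^7] in the product of the two ordinary generating functions.
Σ = 0·29 + 1·18 + 4·11 + 9·7 + 16·4 + 25·3 + 36·1 + 49·2 = 398.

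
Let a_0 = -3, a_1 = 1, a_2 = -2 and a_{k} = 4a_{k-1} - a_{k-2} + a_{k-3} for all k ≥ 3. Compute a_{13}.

The ordinary generating function has denominator 1 - 4x + x^2 - x^3.
Iterating the recurrence: a_0,…,a_{13} = -3, 1, -2, -12, -45, -170, -647, -2463, -9375, -35684, -135824, -516987, -1967808, -7490069.

-7490069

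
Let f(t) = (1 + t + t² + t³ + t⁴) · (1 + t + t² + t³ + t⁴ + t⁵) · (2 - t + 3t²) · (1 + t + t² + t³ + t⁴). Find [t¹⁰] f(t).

62

(1 + t + t² + t³ + t⁴) has coefficients 1,1,1,1,1 for degrees 0…4.
(1 + t + t² + t³ + t⁴ + t⁵) has coefficients 1,1,1,1,1,1,0,0,0,0,0 for degrees 0…10.
Multiplying by (2 - t + 3t²) gives running coefficients 2,1,4,4,4,4,2,3,0,0,0 for degrees 0…10.
Finally multiplying by (1 + t + t² + t³ + t⁴), the product of all factors after the first has coefficients 2,3,7,11,15,17,18,17,13,9,5 for degrees 0…10.
[t¹⁰] = 1·5 + 1·9 + 1·13 + 1·17 + 1·18 = 62.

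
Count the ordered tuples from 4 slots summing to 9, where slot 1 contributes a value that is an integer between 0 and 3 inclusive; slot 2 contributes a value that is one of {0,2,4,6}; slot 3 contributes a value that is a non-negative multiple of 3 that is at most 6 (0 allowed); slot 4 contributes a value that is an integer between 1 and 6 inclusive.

The generating function for the choices is (1 + x + x^2 + x^3)·(1 + x^2 + x^4 + x^6)·(1 + x^3 + x^6)·(x + x^2 + x^3 + x^4 + x^5 + x^6); the count is [x^9].
(1 + x + x^2 + x^3) has coefficients 1,1,1,1 for degrees 0…3.
(1 + x^2 + x^4 + x^6) has coefficients 1,0,1,0,1,0,1,0,0,0 for degrees 0…9.
Multiplying by (1 + x^3 + x^6) gives running coefficients 1,0,1,1,1,1,2,1,1,1 for degrees 0…9.
Finally multiplying by (x + x^2 + x^3 + x^4 + x^5 + x^6), the product of all factors after the first has coefficients 0,1,1,2,3,4,5,6,7,7 for degrees 0…9.
[x^9] = 1·7 + 1·7 + 1·6 + 1·5 = 25.

25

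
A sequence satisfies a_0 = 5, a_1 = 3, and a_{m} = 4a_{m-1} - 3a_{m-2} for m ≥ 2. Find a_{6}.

-723

The ordinary generating function has denominator 1 - 4x + 3x^2.
Iterating the recurrence: a_0,…,a_{6} = 5, 3, -3, -21, -75, -237, -723.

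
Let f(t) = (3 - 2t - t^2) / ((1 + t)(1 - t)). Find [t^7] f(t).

The denominator gives the recurrence a_n = a_(n−2) for n ≥ 3; the numerator fixes a_0 = 3, a_1 = -2, a_2 = 2.
Iterating: 3, -2, 2, -2, 2, -2, 2, -2, so a_7 = -2.

-2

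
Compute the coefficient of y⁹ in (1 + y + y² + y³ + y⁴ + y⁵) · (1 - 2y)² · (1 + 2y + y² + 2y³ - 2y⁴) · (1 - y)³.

-10

(1 + y + y² + y³ + y⁴ + y⁵) has coefficients 1,1,1,1,1,1 for degrees 0…5.
(1 - 2y)² has coefficients 1,-4,4,0,0,0,0,0,0,0 for degrees 0…9.
Multiplying by (1 + 2y + y² + 2y³ - 2y⁴) gives running coefficients 1,-2,-3,6,-6,16,-8,0,0,0 for degrees 0…9.
Finally multiplying by (1 - y)³, the product of all factors after the first has coefficients 1,-5,6,8,-31,55,-80,78,-40,8 for degrees 0…9.
[y⁹] = 1·8 + 1·(-40) + 1·78 + 1·(-80) + 1·55 + 1·(-31) = -10.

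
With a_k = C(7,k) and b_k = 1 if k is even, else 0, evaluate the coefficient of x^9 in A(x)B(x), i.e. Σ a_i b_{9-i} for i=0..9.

Write out a_i and b_{9-i} for i = 0,…,9 and sum the products.
Σ = 1·0 + 7·1 + 21·0 + 35·1 + 35·0 + 21·1 + 7·0 + 1·1 + 0·0 + 0·1 = 64.

64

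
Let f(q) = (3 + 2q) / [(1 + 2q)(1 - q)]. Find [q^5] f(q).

Partial fractions give a closed form: a_n = (4/3)·(-2)^n + (5/3)·1^n.
At n = 5: a_5 = -41.

-41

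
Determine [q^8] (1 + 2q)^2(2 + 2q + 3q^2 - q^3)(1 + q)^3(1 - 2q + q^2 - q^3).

-61

(1 + 2q)^2 has coefficients 1,4,4 for degrees 0…2.
(2 + 2q + 3q^2 - q^3) has coefficients 2,2,3,-1,0,0,0,0,0 for degrees 0…8.
Multiplying by (1 + q)^3 gives running coefficients 2,8,15,16,8,0,-1,0,0 for degrees 0…8.
Finally multiplying by (1 - 2q + q^2 - q^3), the product of all factors after the first has coefficients 2,4,1,-8,-17,-15,-9,-6,-1 for degrees 0…8.
[q^8] = 1·(-1) + 4·(-6) + 4·(-9) = -61.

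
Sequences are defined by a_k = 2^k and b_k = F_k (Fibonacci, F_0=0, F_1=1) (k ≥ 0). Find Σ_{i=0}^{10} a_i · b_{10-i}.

The convolution is the x^10 coefficient of A(x)B(x).
Σ = 1·55 + 2·34 + 4·21 + 8·13 + 16·8 + 32·5 + 64·3 + 128·2 + 256·1 + 512·1 + 1024·0 = 1815.

1815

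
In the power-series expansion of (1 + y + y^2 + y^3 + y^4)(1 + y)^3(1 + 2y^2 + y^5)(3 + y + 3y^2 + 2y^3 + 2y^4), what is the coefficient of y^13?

47

(1 + y + y^2 + y^3 + y^4) has coefficients 1,1,1,1,1 for degrees 0…4.
(1 + y)^3 has coefficients 1,3,3,1,0,0,0,0,0,0,0,0,0,0 for degrees 0…13.
Multiplying by (1 + 2y^2 + y^5) gives running coefficients 1,3,5,7,6,3,3,3,1,0,0,0,0,0 for degrees 0…13.
Finally multiplying by (3 + y + 3y^2 + 2y^3 + 2y^4), the product of all factors after the first has coefficients 3,10,21,37,48,52,54,47,33,22,15,8,2,0 for degrees 0…13.
[y^13] = 1·0 + 1·2 + 1·8 + 1·15 + 1·22 = 47.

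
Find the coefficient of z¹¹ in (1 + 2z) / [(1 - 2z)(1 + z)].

2731

Partial fractions give a closed form: a_n = (4/3)·2^n + (-1/3)·(-1)^n.
At n = 11: a_11 = 2731.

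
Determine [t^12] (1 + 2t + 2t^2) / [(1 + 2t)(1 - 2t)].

6144

The denominator gives the recurrence a_n = 4a_(n−2) for n ≥ 3; the numerator fixes a_0 = 1, a_1 = 2, a_2 = 6.
Iterating: 1, 2, 6, 8, 24, 32, 96, 128, 384, 512, 1536, 2048, 6144, so a_12 = 6144.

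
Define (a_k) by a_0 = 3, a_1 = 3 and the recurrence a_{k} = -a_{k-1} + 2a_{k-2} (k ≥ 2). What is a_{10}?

The ordinary generating function has denominator 1 + q - 2q^2.
Iterating the recurrence: a_0,…,a_{10} = 3, 3, 3, 3, 3, 3, 3, 3, 3, 3, 3.

3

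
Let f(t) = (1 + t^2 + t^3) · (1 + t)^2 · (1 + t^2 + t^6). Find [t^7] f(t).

(1 + t^2 + t^3) has coefficients 1,0,1,1 for degrees 0…3.
(1 + t)^2 has coefficients 1,2,1,0,0,0,0,0 for degrees 0…7.
Finally multiplying by (1 + t^2 + t^6), the product of all factors after the first has coefficients 1,2,2,2,1,0,1,2 for degrees 0…7.
[t^7] = 1·2 + 1·0 + 1·1 = 3.

3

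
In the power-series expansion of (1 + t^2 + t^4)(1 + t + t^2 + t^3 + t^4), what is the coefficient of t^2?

2

(1 + t^2 + t^4) has coefficients 1,0,1 for degrees 0…2.
(1 + t + t^2 + t^3 + t^4) has coefficients 1,1,1 for degrees 0…2.
[t^2] = 1·1 + 1·1 = 2.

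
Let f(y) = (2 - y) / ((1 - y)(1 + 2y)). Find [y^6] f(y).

Partial fractions give a closed form: a_n = (1/3)·1^n + (5/3)·(-2)^n.
At n = 6: a_6 = 107.

107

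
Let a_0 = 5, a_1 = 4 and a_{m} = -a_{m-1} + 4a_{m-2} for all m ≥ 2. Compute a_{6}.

320

The ordinary generating function has denominator 1 + t - 4t^2.
Iterating the recurrence: a_0,…,a_{6} = 5, 4, 16, 0, 64, -64, 320.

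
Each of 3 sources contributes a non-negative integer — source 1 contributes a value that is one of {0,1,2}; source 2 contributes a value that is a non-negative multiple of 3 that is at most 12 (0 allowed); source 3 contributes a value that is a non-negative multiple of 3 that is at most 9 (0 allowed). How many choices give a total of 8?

The generating function for the choices is (1 + z + z²)·(1 + z³ + z⁶ + z⁹ + z¹²)·(1 + z³ + z⁶ + z⁹); the count is [z⁸].
(1 + z + z²) has coefficients 1,1,1 for degrees 0…2.
(1 + z³ + z⁶ + z⁹ + z¹²) has coefficients 1,0,0,1,0,0,1,0,0 for degrees 0…8.
Finally multiplying by (1 + z³ + z⁶ + z⁹), the product of all factors after the first has coefficients 1,0,0,2,0,0,3,0,0 for degrees 0…8.
[z⁸] = 1·0 + 1·0 + 1·3 = 3.

3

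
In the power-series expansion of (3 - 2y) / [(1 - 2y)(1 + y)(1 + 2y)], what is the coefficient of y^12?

19113

Partial fractions give a closed form: a_n = (2/3)·2^n + (-5/3)·(-1)^n + (4)·(-2)^n.
At n = 12: a_12 = 19113.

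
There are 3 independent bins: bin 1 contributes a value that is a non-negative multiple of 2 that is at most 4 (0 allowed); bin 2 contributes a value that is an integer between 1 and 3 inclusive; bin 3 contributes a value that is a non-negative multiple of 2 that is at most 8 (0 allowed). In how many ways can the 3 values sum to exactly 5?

5

The generating function for the choices is (1 + t² + t⁴)·(t + t² + t³)·(1 + t² + t⁴ + t⁶ + t⁸); the count is [t⁵].
(1 + t² + t⁴) has coefficients 1,0,1,0,1 for degrees 0…4.
(t + t² + t³) has coefficients 0,1,1,1,0,0 for degrees 0…5.
Finally multiplying by (1 + t² + t⁴ + t⁶ + t⁸), the product of all factors after the first has coefficients 0,1,1,2,1,2 for degrees 0…5.
[t⁵] = 1·2 + 1·2 + 1·1 = 5.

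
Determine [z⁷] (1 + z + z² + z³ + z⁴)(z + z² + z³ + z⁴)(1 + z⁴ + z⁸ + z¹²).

5

(1 + z + z² + z³ + z⁴) has coefficients 1,1,1,1,1 for degrees 0…4.
(z + z² + z³ + z⁴) has coefficients 0,1,1,1,1,0,0,0 for degrees 0…7.
Finally multiplying by (1 + z⁴ + z⁸ + z¹²), the product of all factors after the first has coefficients 0,1,1,1,1,1,1,1 for degrees 0…7.
[z⁷] = 1·1 + 1·1 + 1·1 + 1·1 + 1·1 = 5.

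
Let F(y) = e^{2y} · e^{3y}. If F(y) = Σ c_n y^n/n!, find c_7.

78125

The EGF product rule gives c_7 = Σ_{k_1+k_2=7} C(7; k_1,k_2) · ∏ g_i(k_i), where e^{2y} gives (2)^k; e^{3y} gives (3)^k.
g_1(k) for k = 0…7: 1, 2, 4, 8, 16, 32, 64, 128.
g_2(k) for k = 0…7: 1, 3, 9, 27, 81, 243, 729, 2187.
c_7 = Σ_k C(7,k)·g_1(k)·g_2(7−k) = 1·1·2187 + 7·2·729 + 21·4·243 + 35·8·81 + 35·16·27 + 21·32·9 + 7·64·3 + 1·128·1 = 2187 + 10206 + 20412 + 22680 + 15120 + 6048 + 1344 + 128 = 78125.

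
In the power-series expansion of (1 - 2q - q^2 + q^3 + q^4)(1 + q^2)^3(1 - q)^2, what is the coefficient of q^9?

-2

(1 - 2q - q^2 + q^3 + q^4) has coefficients 1,-2,-1,1,1 for degrees 0…4.
(1 + q^2)^3 has coefficients 1,0,3,0,3,0,1,0,0,0 for degrees 0…9.
Finally multiplying by (1 - q)^2, the product of all factors after the first has coefficients 1,-2,4,-6,6,-6,4,-2,1,0 for degrees 0…9.
[q^9] = 1·0 − 2·1 − 1·(-2) + 1·4 + 1·(-6) = -2.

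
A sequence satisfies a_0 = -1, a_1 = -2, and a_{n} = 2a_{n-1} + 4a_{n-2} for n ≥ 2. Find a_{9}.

The ordinary generating function has denominator 1 - 2t - 4t^2.
Iterating the recurrence: a_0,…,a_{9} = -1, -2, -8, -24, -80, -256, -832, -2688, -8704, -28160.

-28160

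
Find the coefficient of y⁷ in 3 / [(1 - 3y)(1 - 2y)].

Partial fractions give a closed form: a_n = (9)·3^n + (-6)·2^n.
At n = 7: a_7 = 18915.

18915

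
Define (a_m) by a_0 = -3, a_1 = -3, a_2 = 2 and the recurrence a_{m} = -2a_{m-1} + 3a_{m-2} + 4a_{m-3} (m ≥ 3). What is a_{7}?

The ordinary generating function has denominator 1 + 2x - 3x^2 - 4x^3.
Iterating the recurrence: a_0,…,a_{7} = -3, -3, 2, -25, 44, -155, 342, -973.

-973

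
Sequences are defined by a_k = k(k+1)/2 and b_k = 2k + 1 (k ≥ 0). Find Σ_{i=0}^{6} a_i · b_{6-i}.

Write out a_i and b_{6-i} for i = 0,…,6 and sum the products.
Σ = 0·13 + 1·11 + 3·9 + 6·7 + 10·5 + 15·3 + 21·1 = 196.

196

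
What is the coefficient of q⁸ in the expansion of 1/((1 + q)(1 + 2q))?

The denominator gives the recurrence a_n = −3a_(n−1) − 2a_(n−2) for n ≥ 2; the numerator fixes a_0 = 1, a_1 = -3.
Iterating: 1, -3, 7, -15, 31, -63, 127, -255, 511, so a_8 = 511.

511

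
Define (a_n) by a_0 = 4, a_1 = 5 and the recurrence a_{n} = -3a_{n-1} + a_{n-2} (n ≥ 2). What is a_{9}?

The ordinary generating function has denominator 1 + 3z - z^2.
Iterating the recurrence: a_0,…,a_{9} = 4, 5, -11, 38, -125, 413, -1364, 4505, -14879, 49142.

49142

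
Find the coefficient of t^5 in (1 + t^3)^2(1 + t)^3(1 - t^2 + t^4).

6

(1 + t^3)^2 has coefficients 1,0,0,2,0,0 for degrees 0…5.
(1 + t)^3 has coefficients 1,3,3,1,0,0 for degrees 0…5.
Finally multiplying by (1 - t^2 + t^4), the product of all factors after the first has coefficients 1,3,2,-2,-2,2 for degrees 0…5.
[t^5] = 1·2 + 2·2 = 6.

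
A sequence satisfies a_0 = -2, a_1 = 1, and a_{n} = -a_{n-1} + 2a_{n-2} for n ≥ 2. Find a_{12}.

The ordinary generating function has denominator 1 + z - 2z^2.
Iterating the recurrence: a_0,…,a_{12} = -2, 1, -5, 7, -17, 31, -65, 127, -257, 511, -1025, 2047, -4097.

-4097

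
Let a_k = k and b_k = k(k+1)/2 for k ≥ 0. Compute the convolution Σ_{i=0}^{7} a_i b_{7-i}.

This is [x^7] in the product of the two ordinary generating functions.
Σ = 0·28 + 1·21 + 2·15 + 3·10 + 4·6 + 5·3 + 6·1 + 7·0 = 126.

126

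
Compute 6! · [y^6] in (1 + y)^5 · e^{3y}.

The EGF product rule gives c_6 = Σ_{k_1+k_2=6} C(6; k_1,k_2) · ∏ g_i(k_i), where (1+y)^5 gives the falling factorial (5)_k; e^{3y} gives (3)^k.
g_1(k) for k = 0…6: 1, 5, 20, 60, 120, 120, 0.
g_2(k) for k = 0…6: 1, 3, 9, 27, 81, 243, 729.
c_6 = Σ_k C(6,k)·g_1(k)·g_2(6−k) = 1·1·729 + 6·5·243 + 15·20·81 + 20·60·27 + 15·120·9 + 6·120·3 = 729 + 7290 + 24300 + 32400 + 16200 + 2160 = 83079.

83079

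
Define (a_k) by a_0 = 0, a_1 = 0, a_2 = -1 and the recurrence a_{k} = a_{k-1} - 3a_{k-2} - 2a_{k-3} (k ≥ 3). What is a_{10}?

The ordinary generating function has denominator 1 - y + 3y^2 + 2y^3.
Iterating the recurrence: a_0,…,a_{10} = 0, 0, -1, -1, 2, 7, 3, -22, -45, 15, 194.

194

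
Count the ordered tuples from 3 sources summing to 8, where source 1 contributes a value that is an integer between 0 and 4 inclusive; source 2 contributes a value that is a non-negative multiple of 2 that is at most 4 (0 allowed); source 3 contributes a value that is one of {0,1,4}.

5

The generating function for the choices is (1 + q + q^2 + q^3 + q^4)·(1 + q^2 + q^4)·(1 + q + q^4); the count is [q^8].
(1 + q + q^2 + q^3 + q^4) has coefficients 1,1,1,1,1 for degrees 0…4.
(1 + q^2 + q^4) has coefficients 1,0,1,0,1,0,0,0,0 for degrees 0…8.
Finally multiplying by (1 + q + q^4), the product of all factors after the first has coefficients 1,1,1,1,2,1,1,0,1 for degrees 0…8.
[q^8] = 1·1 + 1·0 + 1·1 + 1·1 + 1·2 = 5.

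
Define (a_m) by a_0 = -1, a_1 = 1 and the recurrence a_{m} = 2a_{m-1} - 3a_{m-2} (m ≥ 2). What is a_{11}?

-329

The ordinary generating function has denominator 1 - 2t + 3t^2.
Iterating the recurrence: a_0,…,a_{11} = -1, 1, 5, 7, -1, -23, -43, -17, 95, 241, 197, -329.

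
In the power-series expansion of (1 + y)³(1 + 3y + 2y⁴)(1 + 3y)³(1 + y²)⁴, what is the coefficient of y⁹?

(1 + y)³ has coefficients 1,3,3,1 for degrees 0…3.
(1 + 3y + 2y⁴) has coefficients 1,3,0,0,2,0,0,0,0,0 for degrees 0…9.
Multiplying by (1 + 3y)³ gives running coefficients 1,12,54,108,83,18,54,54,0,0 for degrees 0…9.
Finally multiplying by (1 + y²)⁴, the product of all factors after the first has coefficients 1,12,58,156,305,522,714,822,931,768 for degrees 0…9.
[y⁹] = 1·768 + 3·931 + 3·822 + 1·714 = 6741.

6741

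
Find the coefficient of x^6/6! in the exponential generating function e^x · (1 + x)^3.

229

The EGF product rule gives c_6 = Σ_{k_1+k_2=6} C(6; k_1,k_2) · ∏ g_i(k_i), where e^x gives (1)^k; (1+x)^3 gives the falling factorial (3)_k.
g_1(k) for k = 0…6: 1, 1, 1, 1, 1, 1, 1.
g_2(k) for k = 0…6: 1, 3, 6, 6, 0, 0, 0.
c_6 = Σ_k C(6,k)·g_1(k)·g_2(6−k) = 20·1·6 + 15·1·6 + 6·1·3 + 1·1·1 = 120 + 90 + 18 + 1 = 229.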